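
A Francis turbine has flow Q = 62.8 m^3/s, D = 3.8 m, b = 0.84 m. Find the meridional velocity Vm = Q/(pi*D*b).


Vm = 62.8 / (pi * 3.8 * 0.84) = 6.2625 m/s


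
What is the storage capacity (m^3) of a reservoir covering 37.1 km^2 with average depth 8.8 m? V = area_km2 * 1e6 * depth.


V = 37.1 * 1e6 * 8.8 = 3.2648e+08 m^3


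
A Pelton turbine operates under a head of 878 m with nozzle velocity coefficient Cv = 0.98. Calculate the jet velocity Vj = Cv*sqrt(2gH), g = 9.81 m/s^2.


Vj = 0.98 * sqrt(2*9.81*878) = 128.6242 m/s


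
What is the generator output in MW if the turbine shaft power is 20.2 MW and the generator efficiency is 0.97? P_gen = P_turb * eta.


P_gen = 20.2 * 0.97 = 19.5940 MW


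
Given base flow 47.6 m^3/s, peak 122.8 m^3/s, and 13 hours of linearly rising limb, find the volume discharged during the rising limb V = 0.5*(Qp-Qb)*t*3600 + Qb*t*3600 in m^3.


V = 0.5*(122.8 - 47.6)*13*3600 + 47.6*13*3600 = 3.9874e+06 m^3


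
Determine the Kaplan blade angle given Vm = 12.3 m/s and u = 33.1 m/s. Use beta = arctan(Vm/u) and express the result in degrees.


beta = arctan(12.3 / 33.1) = 20.3851 degrees


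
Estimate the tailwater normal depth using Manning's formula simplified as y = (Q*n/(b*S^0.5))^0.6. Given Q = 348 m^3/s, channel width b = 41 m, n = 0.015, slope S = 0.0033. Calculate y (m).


y = (348 * 0.015 / (41 * 0.0033^0.5))^0.6 = 1.6120 m


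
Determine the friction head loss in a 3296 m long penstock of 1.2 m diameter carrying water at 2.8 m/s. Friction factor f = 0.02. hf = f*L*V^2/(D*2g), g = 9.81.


hf = 0.02 * 3296 * 2.8^2 / (1.2 * 2 * 9.81) = 21.9509 m


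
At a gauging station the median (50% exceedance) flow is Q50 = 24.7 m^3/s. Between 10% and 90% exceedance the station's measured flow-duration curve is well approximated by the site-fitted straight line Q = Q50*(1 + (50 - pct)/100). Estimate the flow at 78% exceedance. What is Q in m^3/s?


Q = 24.7 * (1 + (50 - 78)/100) = 17.7840 m^3/s


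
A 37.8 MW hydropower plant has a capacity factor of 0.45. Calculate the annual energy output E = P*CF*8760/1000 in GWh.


E = 37.8 * 0.45 * 8760 / 1000 = 149.0076 GWh


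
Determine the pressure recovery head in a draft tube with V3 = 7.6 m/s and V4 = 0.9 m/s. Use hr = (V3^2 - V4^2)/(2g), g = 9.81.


hr = (7.6^2 - 0.9^2) / (2*9.81) = 2.9027 m


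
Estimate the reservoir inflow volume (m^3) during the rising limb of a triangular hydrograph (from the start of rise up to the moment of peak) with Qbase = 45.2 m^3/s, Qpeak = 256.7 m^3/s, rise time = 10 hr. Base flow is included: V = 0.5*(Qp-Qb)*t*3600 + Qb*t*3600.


V = 0.5*(256.7 - 45.2)*10*3600 + 45.2*10*3600 = 5.4342e+06 m^3


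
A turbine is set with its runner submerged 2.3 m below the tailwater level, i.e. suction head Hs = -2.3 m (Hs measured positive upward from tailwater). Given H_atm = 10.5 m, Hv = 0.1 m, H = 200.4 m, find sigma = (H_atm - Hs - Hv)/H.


sigma = (10.5 - (-2.3) - 0.1) / 200.4 = 0.0634


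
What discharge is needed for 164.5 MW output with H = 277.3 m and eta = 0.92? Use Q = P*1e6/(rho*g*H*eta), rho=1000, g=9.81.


Q = 164.5 * 1e6 / (1000 * 9.81 * 277.3 * 0.92) = 65.7293 m^3/s


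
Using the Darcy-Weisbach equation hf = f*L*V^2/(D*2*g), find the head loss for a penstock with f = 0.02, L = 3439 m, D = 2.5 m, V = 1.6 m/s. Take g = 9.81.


hf = 0.02 * 3439 * 1.6^2 / (2.5 * 2 * 9.81) = 3.5897 m


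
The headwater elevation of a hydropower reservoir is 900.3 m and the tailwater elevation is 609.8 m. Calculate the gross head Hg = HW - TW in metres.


Hg = 900.3 - 609.8 = 290.5000 m


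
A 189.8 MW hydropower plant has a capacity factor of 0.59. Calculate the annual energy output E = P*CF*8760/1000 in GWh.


E = 189.8 * 0.59 * 8760 / 1000 = 980.9623 GWh


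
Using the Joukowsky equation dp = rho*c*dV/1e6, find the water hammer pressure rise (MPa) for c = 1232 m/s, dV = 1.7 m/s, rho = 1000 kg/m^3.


dp = 1000 * 1232 * 1.7 / 1e6 = 2.0944 MPa


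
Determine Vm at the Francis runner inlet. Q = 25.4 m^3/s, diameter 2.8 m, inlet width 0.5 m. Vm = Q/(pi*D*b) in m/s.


Vm = 25.4 / (pi * 2.8 * 0.5) = 5.7751 m/s


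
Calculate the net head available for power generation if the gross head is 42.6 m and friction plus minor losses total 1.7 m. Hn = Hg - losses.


Hn = 42.6 - 1.7 = 40.9000 m


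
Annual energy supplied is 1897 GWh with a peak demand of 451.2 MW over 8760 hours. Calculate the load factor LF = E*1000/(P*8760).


LF = 1897 * 1000 / (451.2 * 8760) = 0.4799


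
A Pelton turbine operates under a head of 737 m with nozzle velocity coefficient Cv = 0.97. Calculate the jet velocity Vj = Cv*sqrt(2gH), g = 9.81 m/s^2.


Vj = 0.97 * sqrt(2*9.81*737) = 116.6420 m/s


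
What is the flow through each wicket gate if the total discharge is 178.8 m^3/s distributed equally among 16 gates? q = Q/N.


q = 178.8 / 16 = 11.1750 m^3/s


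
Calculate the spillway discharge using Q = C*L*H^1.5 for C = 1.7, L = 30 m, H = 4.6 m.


Q = 1.7 * 30 * 4.6^1.5 = 503.1609 m^3/s


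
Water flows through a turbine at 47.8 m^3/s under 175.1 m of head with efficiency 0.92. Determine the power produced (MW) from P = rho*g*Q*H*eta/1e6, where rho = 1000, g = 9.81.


P = 1000 * 9.81 * 47.8 * 175.1 * 0.92 / 1e6 = 75.5389 MW


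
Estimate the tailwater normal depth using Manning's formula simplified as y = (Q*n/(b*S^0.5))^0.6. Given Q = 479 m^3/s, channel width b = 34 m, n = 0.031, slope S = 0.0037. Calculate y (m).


y = (479 * 0.031 / (34 * 0.0037^0.5))^0.6 = 3.2634 m


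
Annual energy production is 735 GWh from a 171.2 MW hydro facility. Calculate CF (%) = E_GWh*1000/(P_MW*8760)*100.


CF = 735 * 1000 / (171.2 * 8760) * 100 = 49.0094 %


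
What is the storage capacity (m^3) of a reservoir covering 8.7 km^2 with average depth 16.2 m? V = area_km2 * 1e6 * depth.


V = 8.7 * 1e6 * 16.2 = 1.4094e+08 m^3


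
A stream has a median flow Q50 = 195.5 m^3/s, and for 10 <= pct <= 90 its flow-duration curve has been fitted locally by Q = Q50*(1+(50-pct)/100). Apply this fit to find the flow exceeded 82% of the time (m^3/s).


Q = 195.5 * (1 + (50 - 82)/100) = 132.9400 m^3/s


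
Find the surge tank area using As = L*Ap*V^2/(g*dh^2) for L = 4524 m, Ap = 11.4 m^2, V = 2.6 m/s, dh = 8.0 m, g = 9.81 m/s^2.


As = 4524 * 11.4 * 2.6^2 / (9.81 * 8.0^2) = 555.2968 m^2


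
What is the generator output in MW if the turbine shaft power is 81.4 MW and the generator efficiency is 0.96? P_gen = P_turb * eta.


P_gen = 81.4 * 0.96 = 78.1440 MW


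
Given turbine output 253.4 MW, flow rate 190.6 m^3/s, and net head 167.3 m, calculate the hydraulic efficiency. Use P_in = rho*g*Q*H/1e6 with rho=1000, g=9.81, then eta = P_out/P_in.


P_in = 1000 * 9.81 * 190.6 * 167.3 / 1e6 = 312.8152 MW
eta = 253.4 / 312.8152 = 0.8101


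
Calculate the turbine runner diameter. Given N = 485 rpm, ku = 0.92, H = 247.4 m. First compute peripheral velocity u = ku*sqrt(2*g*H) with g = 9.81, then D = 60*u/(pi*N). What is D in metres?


u = 0.92 * sqrt(2*9.81*247.4) = 64.0969 m/s
D = 60 * 64.0969 / (pi * 485) = 2.5240 m


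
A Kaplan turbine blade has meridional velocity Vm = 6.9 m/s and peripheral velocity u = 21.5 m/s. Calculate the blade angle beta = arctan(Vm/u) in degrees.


beta = arctan(6.9 / 21.5) = 17.7930 degrees


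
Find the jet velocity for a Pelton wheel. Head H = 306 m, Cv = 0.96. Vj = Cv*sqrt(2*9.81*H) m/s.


Vj = 0.96 * sqrt(2*9.81*306) = 74.3843 m/s


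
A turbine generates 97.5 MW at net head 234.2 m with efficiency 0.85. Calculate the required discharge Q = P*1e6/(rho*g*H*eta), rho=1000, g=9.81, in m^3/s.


Q = 97.5 * 1e6 / (1000 * 9.81 * 234.2 * 0.85) = 49.9263 m^3/s


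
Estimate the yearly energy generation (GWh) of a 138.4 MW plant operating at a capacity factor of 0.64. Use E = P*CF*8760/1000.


E = 138.4 * 0.64 * 8760 / 1000 = 775.9258 GWh


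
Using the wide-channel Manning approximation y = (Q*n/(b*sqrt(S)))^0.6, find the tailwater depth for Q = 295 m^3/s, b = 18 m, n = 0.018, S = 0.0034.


y = (295 * 0.018 / (18 * 0.0034^0.5))^0.6 = 2.6451 m


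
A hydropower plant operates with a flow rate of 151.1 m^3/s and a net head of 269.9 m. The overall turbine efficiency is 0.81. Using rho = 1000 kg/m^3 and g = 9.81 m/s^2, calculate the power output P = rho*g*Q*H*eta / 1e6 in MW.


P = 1000 * 9.81 * 151.1 * 269.9 * 0.81 / 1e6 = 324.0570 MW


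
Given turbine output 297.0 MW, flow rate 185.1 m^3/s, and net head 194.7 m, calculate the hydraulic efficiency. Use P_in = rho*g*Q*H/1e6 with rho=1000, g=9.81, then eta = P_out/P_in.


P_in = 1000 * 9.81 * 185.1 * 194.7 / 1e6 = 353.5423 MW
eta = 297.0 / 353.5423 = 0.8401


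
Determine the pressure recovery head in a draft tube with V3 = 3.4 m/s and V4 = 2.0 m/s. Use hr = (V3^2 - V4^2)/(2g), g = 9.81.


hr = (3.4^2 - 2.0^2) / (2*9.81) = 0.3853 m


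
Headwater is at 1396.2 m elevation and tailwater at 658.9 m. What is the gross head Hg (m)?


Hg = 1396.2 - 658.9 = 737.3000 m


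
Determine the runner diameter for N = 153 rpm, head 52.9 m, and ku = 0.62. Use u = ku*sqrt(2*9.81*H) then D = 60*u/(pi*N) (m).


u = 0.62 * sqrt(2*9.81*52.9) = 19.9742 m/s
D = 60 * 19.9742 / (pi * 153) = 2.4933 m


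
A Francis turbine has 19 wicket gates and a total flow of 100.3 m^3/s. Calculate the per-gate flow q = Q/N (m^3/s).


q = 100.3 / 19 = 5.2789 m^3/s


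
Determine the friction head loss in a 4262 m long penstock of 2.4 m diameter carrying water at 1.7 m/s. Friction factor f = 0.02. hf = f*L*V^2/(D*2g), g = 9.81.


hf = 0.02 * 4262 * 1.7^2 / (2.4 * 2 * 9.81) = 5.2316 m


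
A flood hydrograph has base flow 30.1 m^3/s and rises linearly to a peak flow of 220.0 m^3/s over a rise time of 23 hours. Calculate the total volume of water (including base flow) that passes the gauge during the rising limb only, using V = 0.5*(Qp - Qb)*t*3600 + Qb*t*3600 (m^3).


V = 0.5*(220.0 - 30.1)*23*3600 + 30.1*23*3600 = 1.0354e+07 m^3


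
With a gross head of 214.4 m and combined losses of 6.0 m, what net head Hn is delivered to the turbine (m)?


Hn = 214.4 - 6.0 = 208.4000 m


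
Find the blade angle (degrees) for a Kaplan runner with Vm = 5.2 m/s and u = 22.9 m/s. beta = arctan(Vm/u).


beta = arctan(5.2 / 22.9) = 12.7935 degrees


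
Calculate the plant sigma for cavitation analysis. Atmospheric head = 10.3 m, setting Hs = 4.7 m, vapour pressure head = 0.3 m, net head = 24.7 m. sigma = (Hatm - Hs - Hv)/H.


sigma = (10.3 - 4.7 - 0.3) / 24.7 = 0.2146


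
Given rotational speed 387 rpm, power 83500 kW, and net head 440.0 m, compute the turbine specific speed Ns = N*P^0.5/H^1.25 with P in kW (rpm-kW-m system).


Ns = 387 * 83500^0.5 / 440.0^1.25 = 55.4930


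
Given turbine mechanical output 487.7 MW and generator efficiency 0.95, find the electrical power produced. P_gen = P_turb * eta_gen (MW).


P_gen = 487.7 * 0.95 = 463.3150 MW


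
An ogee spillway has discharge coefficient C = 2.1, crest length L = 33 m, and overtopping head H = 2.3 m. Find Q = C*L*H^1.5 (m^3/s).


Q = 2.1 * 33 * 2.3^1.5 = 241.7269 m^3/s


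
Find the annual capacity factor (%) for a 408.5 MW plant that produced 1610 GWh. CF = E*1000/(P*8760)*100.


CF = 1610 * 1000 / (408.5 * 8760) * 100 = 44.9914 %


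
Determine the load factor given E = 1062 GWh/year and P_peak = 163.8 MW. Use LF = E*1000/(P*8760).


LF = 1062 * 1000 / (163.8 * 8760) = 0.7401


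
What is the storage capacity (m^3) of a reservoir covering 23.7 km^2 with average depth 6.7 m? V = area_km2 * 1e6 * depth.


V = 23.7 * 1e6 * 6.7 = 1.5879e+08 m^3


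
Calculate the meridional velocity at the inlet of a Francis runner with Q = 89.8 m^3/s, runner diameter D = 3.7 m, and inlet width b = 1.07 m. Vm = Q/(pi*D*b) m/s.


Vm = 89.8 / (pi * 3.7 * 1.07) = 7.2201 m/s


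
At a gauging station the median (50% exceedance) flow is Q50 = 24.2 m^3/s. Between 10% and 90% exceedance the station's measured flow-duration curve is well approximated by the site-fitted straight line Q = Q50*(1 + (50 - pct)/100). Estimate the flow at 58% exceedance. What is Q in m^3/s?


Q = 24.2 * (1 + (50 - 58)/100) = 22.2640 m^3/s


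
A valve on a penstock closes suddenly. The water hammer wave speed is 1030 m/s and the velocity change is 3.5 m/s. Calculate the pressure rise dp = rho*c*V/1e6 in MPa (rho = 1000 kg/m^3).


dp = 1000 * 1030 * 3.5 / 1e6 = 3.6050 MPa


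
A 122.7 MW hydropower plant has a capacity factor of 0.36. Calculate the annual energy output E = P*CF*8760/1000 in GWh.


E = 122.7 * 0.36 * 8760 / 1000 = 386.9467 GWh


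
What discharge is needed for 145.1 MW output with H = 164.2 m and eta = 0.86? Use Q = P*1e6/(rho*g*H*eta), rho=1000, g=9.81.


Q = 145.1 * 1e6 / (1000 * 9.81 * 164.2 * 0.86) = 104.7434 m^3/s


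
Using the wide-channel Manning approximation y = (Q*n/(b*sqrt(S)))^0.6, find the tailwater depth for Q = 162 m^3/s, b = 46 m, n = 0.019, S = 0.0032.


y = (162 * 0.019 / (46 * 0.0032^0.5))^0.6 = 1.1060 m


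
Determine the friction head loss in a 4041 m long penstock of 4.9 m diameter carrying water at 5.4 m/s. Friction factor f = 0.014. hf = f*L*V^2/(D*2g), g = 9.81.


hf = 0.014 * 4041 * 5.4^2 / (4.9 * 2 * 9.81) = 17.1597 m


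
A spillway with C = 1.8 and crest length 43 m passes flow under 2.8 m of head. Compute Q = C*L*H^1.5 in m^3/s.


Q = 1.8 * 43 * 2.8^1.5 = 362.6419 m^3/s


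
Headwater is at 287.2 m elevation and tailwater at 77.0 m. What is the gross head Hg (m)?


Hg = 287.2 - 77.0 = 210.2000 m


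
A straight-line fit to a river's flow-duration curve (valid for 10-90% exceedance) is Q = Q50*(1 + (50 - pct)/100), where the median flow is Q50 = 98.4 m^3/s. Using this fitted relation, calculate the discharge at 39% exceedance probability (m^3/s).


Q = 98.4 * (1 + (50 - 39)/100) = 109.2240 m^3/s


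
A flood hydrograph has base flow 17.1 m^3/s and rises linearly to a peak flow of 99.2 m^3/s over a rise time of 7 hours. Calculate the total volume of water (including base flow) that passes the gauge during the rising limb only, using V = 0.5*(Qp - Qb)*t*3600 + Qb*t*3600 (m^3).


V = 0.5*(99.2 - 17.1)*7*3600 + 17.1*7*3600 = 1.4654e+06 m^3


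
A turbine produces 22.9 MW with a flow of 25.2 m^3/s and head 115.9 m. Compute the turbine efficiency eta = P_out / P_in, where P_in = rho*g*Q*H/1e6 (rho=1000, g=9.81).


P_in = 1000 * 9.81 * 25.2 * 115.9 / 1e6 = 28.6519 MW
eta = 22.9 / 28.6519 = 0.7992


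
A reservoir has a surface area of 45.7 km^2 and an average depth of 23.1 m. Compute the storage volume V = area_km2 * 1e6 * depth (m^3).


V = 45.7 * 1e6 * 23.1 = 1.0557e+09 m^3


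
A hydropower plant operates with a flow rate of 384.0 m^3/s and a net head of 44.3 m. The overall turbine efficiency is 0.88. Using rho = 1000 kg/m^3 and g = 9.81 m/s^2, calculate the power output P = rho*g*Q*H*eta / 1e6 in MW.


P = 1000 * 9.81 * 384.0 * 44.3 * 0.88 / 1e6 = 146.8543 MW


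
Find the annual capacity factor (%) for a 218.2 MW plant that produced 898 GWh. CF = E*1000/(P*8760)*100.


CF = 898 * 1000 / (218.2 * 8760) * 100 = 46.9805 %


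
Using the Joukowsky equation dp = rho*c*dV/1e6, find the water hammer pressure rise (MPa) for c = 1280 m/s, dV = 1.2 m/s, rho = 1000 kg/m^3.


dp = 1000 * 1280 * 1.2 / 1e6 = 1.5360 MPa


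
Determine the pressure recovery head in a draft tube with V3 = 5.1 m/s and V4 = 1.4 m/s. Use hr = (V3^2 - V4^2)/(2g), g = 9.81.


hr = (5.1^2 - 1.4^2) / (2*9.81) = 1.2258 m


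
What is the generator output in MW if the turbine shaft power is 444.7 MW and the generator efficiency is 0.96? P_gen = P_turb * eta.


P_gen = 444.7 * 0.96 = 426.9120 MW


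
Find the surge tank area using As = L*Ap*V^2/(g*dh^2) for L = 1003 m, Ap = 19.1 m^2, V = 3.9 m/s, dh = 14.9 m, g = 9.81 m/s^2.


As = 1003 * 19.1 * 3.9^2 / (9.81 * 14.9^2) = 133.7895 m^2


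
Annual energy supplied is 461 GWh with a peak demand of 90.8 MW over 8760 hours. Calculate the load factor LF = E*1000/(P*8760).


LF = 461 * 1000 / (90.8 * 8760) = 0.5796


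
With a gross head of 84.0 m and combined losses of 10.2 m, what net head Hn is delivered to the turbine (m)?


Hn = 84.0 - 10.2 = 73.8000 m


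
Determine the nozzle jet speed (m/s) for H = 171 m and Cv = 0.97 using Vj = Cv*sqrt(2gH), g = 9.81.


Vj = 0.97 * sqrt(2*9.81*171) = 56.1849 m/s


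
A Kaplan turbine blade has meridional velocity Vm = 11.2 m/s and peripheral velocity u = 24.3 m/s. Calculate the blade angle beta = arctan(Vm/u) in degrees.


beta = arctan(11.2 / 24.3) = 24.7452 degrees


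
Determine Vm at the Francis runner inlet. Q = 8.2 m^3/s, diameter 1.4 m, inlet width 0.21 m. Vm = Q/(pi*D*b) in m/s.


Vm = 8.2 / (pi * 1.4 * 0.21) = 8.8780 m/s


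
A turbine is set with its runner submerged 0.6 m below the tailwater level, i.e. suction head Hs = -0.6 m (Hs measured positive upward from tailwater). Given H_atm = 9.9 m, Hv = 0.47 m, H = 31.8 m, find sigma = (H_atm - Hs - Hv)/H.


sigma = (9.9 - (-0.6) - 0.47) / 31.8 = 0.3154


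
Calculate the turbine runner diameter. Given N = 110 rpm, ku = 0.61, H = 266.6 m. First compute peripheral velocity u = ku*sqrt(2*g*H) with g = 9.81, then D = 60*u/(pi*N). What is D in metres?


u = 0.61 * sqrt(2*9.81*266.6) = 44.1173 m/s
D = 60 * 44.1173 / (pi * 110) = 7.6598 m


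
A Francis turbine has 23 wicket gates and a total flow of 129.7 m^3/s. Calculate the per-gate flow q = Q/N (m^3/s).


q = 129.7 / 23 = 5.6391 m^3/s


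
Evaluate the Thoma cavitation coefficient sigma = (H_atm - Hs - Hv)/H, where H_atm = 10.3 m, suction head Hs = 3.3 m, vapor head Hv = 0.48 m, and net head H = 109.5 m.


sigma = (10.3 - 3.3 - 0.48) / 109.5 = 0.0595


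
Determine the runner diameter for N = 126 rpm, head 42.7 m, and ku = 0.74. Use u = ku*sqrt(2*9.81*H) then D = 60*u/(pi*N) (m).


u = 0.74 * sqrt(2*9.81*42.7) = 21.4188 m/s
D = 60 * 21.4188 / (pi * 126) = 3.2466 m


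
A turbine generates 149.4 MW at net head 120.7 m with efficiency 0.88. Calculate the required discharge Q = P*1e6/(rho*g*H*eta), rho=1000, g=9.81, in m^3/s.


Q = 149.4 * 1e6 / (1000 * 9.81 * 120.7 * 0.88) = 143.3810 m^3/s


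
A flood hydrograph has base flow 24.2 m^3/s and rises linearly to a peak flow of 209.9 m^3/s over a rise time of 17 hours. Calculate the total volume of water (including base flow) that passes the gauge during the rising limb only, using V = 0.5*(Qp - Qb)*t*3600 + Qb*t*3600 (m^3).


V = 0.5*(209.9 - 24.2)*17*3600 + 24.2*17*3600 = 7.1635e+06 m^3


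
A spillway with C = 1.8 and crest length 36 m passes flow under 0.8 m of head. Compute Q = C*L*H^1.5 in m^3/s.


Q = 1.8 * 36 * 0.8^1.5 = 46.3671 m^3/s


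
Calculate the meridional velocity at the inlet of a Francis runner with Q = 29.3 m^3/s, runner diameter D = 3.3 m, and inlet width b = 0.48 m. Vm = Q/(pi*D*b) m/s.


Vm = 29.3 / (pi * 3.3 * 0.48) = 5.8879 m/s


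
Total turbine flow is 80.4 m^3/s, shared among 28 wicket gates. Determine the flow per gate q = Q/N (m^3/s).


q = 80.4 / 28 = 2.8714 m^3/s


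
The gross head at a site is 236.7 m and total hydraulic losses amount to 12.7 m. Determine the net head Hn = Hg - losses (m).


Hn = 236.7 - 12.7 = 224.0000 m


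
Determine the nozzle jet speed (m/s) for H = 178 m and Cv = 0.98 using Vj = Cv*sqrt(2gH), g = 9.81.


Vj = 0.98 * sqrt(2*9.81*178) = 57.9143 m/s


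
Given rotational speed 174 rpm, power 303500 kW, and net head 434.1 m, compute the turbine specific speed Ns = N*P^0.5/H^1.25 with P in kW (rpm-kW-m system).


Ns = 174 * 303500^0.5 / 434.1^1.25 = 48.3773


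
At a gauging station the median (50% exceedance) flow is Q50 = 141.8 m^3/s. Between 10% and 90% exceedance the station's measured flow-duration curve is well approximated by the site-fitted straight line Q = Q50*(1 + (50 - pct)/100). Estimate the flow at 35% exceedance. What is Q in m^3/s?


Q = 141.8 * (1 + (50 - 35)/100) = 163.0700 m^3/s


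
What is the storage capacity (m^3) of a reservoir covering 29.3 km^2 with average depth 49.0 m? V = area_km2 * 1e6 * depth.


V = 29.3 * 1e6 * 49.0 = 1.4357e+09 m^3


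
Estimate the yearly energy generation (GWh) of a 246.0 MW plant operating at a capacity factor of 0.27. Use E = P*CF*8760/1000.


E = 246.0 * 0.27 * 8760 / 1000 = 581.8392 GWh


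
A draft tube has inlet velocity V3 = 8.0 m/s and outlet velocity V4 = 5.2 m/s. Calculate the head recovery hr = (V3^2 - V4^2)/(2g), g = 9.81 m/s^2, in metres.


hr = (8.0^2 - 5.2^2) / (2*9.81) = 1.8838 m


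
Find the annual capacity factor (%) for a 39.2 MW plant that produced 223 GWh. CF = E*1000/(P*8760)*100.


CF = 223 * 1000 / (39.2 * 8760) * 100 = 64.9404 %


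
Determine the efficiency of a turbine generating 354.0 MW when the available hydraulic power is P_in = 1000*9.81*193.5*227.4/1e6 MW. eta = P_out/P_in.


P_in = 1000 * 9.81 * 193.5 * 227.4 / 1e6 = 431.6586 MW
eta = 354.0 / 431.6586 = 0.8201


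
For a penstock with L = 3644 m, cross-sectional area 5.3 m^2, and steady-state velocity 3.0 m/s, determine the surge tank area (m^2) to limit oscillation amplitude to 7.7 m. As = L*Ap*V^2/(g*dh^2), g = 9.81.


As = 3644 * 5.3 * 3.0^2 / (9.81 * 7.7^2) = 298.8452 m^2


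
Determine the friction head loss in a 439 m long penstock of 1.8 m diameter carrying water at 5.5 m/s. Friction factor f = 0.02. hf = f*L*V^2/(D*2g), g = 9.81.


hf = 0.02 * 439 * 5.5^2 / (1.8 * 2 * 9.81) = 7.5205 m


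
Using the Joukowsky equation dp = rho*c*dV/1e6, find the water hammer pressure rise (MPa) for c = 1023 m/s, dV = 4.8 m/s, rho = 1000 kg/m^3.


dp = 1000 * 1023 * 4.8 / 1e6 = 4.9104 MPa


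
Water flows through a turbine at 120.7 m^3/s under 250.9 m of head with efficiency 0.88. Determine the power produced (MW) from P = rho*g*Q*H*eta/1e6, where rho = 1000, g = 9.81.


P = 1000 * 9.81 * 120.7 * 250.9 * 0.88 / 1e6 = 261.4325 MW


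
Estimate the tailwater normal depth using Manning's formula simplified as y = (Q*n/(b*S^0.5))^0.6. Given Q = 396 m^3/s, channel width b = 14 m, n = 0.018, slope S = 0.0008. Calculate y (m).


y = (396 * 0.018 / (14 * 0.0008^0.5))^0.6 = 5.6647 m


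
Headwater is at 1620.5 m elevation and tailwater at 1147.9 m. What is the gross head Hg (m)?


Hg = 1620.5 - 1147.9 = 472.6000 m


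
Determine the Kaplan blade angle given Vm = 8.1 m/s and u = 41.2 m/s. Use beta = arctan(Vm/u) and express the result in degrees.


beta = arctan(8.1 / 41.2) = 11.1226 degrees


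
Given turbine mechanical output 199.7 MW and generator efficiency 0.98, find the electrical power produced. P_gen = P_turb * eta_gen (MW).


P_gen = 199.7 * 0.98 = 195.7060 MW


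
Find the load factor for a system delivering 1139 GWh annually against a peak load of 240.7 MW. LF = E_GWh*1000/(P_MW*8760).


LF = 1139 * 1000 / (240.7 * 8760) = 0.5402


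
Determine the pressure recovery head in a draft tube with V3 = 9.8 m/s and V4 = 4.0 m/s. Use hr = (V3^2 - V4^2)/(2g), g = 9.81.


hr = (9.8^2 - 4.0^2) / (2*9.81) = 4.0795 m


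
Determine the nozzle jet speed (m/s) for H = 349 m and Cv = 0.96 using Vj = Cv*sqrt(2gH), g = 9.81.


Vj = 0.96 * sqrt(2*9.81*349) = 79.4389 m/s


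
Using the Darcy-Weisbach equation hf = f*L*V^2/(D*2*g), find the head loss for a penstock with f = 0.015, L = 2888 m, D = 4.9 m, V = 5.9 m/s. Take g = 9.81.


hf = 0.015 * 2888 * 5.9^2 / (4.9 * 2 * 9.81) = 15.6855 m


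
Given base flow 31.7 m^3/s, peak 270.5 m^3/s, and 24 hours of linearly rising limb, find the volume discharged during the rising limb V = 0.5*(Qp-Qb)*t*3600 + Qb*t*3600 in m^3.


V = 0.5*(270.5 - 31.7)*24*3600 + 31.7*24*3600 = 1.3055e+07 m^3


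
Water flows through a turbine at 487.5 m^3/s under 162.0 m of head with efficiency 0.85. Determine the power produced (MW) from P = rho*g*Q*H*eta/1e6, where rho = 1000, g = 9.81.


P = 1000 * 9.81 * 487.5 * 162.0 * 0.85 / 1e6 = 658.5330 MW


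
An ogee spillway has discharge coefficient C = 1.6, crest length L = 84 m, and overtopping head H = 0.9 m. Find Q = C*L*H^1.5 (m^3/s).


Q = 1.6 * 84 * 0.9^1.5 = 114.7527 m^3/s


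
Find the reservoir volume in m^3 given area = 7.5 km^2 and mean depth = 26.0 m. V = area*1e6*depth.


V = 7.5 * 1e6 * 26.0 = 1.9500e+08 m^3


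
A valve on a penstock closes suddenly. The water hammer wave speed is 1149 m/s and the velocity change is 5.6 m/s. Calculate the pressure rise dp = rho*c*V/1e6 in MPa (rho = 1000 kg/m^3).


dp = 1000 * 1149 * 5.6 / 1e6 = 6.4344 MPa


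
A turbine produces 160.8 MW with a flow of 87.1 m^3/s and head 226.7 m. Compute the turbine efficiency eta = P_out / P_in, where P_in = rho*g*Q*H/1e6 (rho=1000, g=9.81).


P_in = 1000 * 9.81 * 87.1 * 226.7 / 1e6 = 193.7040 MW
eta = 160.8 / 193.7040 = 0.8301


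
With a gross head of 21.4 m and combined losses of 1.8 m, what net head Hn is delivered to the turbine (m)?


Hn = 21.4 - 1.8 = 19.6000 m


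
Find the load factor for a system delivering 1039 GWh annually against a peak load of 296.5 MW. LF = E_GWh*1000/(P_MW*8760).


LF = 1039 * 1000 / (296.5 * 8760) = 0.4000


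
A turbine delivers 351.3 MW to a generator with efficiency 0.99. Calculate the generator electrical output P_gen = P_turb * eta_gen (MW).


P_gen = 351.3 * 0.99 = 347.7870 MW


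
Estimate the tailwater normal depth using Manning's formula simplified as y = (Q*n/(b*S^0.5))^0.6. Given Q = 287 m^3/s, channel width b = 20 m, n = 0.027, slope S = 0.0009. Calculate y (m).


y = (287 * 0.027 / (20 * 0.0009^0.5))^0.6 = 4.6415 m


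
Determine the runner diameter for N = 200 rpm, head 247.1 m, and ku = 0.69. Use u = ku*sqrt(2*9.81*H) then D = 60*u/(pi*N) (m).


u = 0.69 * sqrt(2*9.81*247.1) = 48.0435 m/s
D = 60 * 48.0435 / (pi * 200) = 4.5878 m


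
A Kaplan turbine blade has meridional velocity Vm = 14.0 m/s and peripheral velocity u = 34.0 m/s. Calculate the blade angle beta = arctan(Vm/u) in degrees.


beta = arctan(14.0 / 34.0) = 22.3801 degrees


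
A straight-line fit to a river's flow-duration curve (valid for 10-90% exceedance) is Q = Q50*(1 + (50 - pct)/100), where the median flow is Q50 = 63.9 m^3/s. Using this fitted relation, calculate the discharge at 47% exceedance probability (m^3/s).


Q = 63.9 * (1 + (50 - 47)/100) = 65.8170 m^3/s


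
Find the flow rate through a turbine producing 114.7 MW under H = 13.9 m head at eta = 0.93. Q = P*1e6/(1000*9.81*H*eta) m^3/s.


Q = 114.7 * 1e6 / (1000 * 9.81 * 13.9 * 0.93) = 904.4752 m^3/s


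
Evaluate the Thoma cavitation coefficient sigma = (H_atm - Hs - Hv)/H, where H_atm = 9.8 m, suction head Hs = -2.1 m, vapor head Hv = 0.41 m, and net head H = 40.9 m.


sigma = (9.8 - (-2.1) - 0.41) / 40.9 = 0.2809


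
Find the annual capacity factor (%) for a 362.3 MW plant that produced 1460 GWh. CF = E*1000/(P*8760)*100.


CF = 1460 * 1000 / (362.3 * 8760) * 100 = 46.0024 %


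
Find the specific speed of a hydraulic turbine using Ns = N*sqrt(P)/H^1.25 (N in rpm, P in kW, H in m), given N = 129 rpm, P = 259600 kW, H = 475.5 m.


Ns = 129 * 259600^0.5 / 475.5^1.25 = 29.6008


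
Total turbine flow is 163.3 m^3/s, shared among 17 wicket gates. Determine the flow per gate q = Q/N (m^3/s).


q = 163.3 / 17 = 9.6059 m^3/s


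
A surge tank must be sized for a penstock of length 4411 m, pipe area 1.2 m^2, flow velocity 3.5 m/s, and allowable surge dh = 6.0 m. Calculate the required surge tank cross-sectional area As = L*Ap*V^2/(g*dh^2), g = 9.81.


As = 4411 * 1.2 * 3.5^2 / (9.81 * 6.0^2) = 183.6043 m^2


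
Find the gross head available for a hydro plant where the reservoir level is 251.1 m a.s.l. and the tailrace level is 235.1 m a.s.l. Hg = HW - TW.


Hg = 251.1 - 235.1 = 16.0000 m


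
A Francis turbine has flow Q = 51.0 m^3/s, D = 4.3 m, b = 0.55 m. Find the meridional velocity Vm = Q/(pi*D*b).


Vm = 51.0 / (pi * 4.3 * 0.55) = 6.8642 m/s


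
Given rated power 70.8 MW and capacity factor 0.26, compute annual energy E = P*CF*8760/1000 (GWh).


E = 70.8 * 0.26 * 8760 / 1000 = 161.2541 GWh


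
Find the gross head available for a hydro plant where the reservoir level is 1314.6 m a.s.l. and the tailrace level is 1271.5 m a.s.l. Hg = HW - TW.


Hg = 1314.6 - 1271.5 = 43.1000 m


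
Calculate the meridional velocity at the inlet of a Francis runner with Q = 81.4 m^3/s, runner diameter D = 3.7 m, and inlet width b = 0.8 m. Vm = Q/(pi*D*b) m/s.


Vm = 81.4 / (pi * 3.7 * 0.8) = 8.7535 m/s


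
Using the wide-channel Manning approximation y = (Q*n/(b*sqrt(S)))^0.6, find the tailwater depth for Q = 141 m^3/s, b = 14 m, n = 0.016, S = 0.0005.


y = (141 * 0.016 / (14 * 0.0005^0.5))^0.6 = 3.2707 m


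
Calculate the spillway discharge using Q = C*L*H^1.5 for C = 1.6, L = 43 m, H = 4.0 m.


Q = 1.6 * 43 * 4.0^1.5 = 550.4000 m^3/s


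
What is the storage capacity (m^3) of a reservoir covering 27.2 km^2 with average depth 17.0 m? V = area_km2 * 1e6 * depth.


V = 27.2 * 1e6 * 17.0 = 4.6240e+08 m^3


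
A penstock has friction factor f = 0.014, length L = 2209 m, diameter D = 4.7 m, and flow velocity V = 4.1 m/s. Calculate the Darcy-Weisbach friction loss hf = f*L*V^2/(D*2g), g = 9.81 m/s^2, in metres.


hf = 0.014 * 2209 * 4.1^2 / (4.7 * 2 * 9.81) = 5.6376 m


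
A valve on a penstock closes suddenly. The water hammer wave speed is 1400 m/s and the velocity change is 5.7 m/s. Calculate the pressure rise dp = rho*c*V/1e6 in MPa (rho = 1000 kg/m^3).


dp = 1000 * 1400 * 5.7 / 1e6 = 7.9800 MPa


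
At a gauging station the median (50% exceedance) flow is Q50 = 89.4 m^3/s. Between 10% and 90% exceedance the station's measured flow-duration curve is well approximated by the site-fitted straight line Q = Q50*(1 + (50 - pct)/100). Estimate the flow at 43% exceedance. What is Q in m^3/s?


Q = 89.4 * (1 + (50 - 43)/100) = 95.6580 m^3/s


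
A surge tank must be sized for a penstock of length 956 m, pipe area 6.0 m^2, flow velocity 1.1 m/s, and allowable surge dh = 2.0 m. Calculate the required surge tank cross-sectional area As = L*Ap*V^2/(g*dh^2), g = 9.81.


As = 956 * 6.0 * 1.1^2 / (9.81 * 2.0^2) = 176.8746 m^2


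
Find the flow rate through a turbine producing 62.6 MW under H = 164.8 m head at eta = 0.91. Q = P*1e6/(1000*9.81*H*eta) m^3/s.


Q = 62.6 * 1e6 / (1000 * 9.81 * 164.8 * 0.91) = 42.5507 m^3/s


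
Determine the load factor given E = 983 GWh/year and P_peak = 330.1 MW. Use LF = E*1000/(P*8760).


LF = 983 * 1000 / (330.1 * 8760) = 0.3399


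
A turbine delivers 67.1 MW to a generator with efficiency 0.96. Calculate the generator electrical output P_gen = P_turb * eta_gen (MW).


P_gen = 67.1 * 0.96 = 64.4160 MW


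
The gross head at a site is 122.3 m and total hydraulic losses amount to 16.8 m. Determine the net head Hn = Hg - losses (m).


Hn = 122.3 - 16.8 = 105.5000 m


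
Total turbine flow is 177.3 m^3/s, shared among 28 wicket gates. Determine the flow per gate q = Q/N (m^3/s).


q = 177.3 / 28 = 6.3321 m^3/s


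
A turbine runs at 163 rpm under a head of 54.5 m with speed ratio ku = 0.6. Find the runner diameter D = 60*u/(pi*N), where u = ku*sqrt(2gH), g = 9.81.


u = 0.6 * sqrt(2*9.81*54.5) = 19.6200 m/s
D = 60 * 19.6200 / (pi * 163) = 2.2989 m


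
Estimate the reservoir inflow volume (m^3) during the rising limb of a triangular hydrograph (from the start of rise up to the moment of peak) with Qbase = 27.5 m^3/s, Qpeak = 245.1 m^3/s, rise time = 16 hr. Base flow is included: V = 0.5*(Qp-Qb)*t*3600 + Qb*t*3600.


V = 0.5*(245.1 - 27.5)*16*3600 + 27.5*16*3600 = 7.8509e+06 m^3


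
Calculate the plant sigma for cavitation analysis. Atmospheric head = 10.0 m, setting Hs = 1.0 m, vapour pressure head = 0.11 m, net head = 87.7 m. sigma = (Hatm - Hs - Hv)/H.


sigma = (10.0 - 1.0 - 0.11) / 87.7 = 0.1014


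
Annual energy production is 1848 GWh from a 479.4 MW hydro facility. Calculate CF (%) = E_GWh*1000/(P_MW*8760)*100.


CF = 1848 * 1000 / (479.4 * 8760) * 100 = 44.0048 %


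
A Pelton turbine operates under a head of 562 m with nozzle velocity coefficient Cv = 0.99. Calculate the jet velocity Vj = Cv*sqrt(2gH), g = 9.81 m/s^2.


Vj = 0.99 * sqrt(2*9.81*562) = 103.9568 m/s


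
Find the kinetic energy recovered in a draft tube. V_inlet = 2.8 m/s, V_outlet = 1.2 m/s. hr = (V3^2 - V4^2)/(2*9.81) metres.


hr = (2.8^2 - 1.2^2) / (2*9.81) = 0.3262 m


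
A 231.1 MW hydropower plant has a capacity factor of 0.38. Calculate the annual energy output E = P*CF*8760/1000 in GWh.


E = 231.1 * 0.38 * 8760 / 1000 = 769.2857 GWh


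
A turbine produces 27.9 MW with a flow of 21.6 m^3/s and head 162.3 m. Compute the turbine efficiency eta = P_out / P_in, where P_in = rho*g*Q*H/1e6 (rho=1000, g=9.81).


P_in = 1000 * 9.81 * 21.6 * 162.3 / 1e6 = 34.3907 MW
eta = 27.9 / 34.3907 = 0.8113


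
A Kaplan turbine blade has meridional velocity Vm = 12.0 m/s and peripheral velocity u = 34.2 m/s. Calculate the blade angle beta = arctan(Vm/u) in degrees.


beta = arctan(12.0 / 34.2) = 19.3348 degrees


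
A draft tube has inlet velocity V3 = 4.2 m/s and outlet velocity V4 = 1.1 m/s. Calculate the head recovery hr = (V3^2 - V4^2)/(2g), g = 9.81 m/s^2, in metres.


hr = (4.2^2 - 1.1^2) / (2*9.81) = 0.8374 m


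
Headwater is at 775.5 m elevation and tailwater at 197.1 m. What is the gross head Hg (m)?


Hg = 775.5 - 197.1 = 578.4000 m


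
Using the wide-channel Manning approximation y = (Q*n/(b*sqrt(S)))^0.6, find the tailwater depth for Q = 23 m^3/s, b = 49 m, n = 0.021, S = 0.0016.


y = (23 * 0.021 / (49 * 0.0016^0.5))^0.6 = 0.4315 m


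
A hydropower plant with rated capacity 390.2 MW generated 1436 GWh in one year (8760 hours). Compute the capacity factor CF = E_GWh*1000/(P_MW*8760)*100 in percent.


CF = 1436 * 1000 / (390.2 * 8760) * 100 = 42.0110 %


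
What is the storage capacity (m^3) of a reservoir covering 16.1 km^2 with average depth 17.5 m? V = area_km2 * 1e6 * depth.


V = 16.1 * 1e6 * 17.5 = 2.8175e+08 m^3


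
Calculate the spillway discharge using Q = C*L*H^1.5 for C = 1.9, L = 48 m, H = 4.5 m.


Q = 1.9 * 48 * 4.5^1.5 = 870.5899 m^3/s


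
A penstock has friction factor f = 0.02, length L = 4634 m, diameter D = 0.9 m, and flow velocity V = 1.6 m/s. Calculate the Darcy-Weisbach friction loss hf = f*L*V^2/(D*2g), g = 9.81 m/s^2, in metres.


hf = 0.02 * 4634 * 1.6^2 / (0.9 * 2 * 9.81) = 13.4364 m


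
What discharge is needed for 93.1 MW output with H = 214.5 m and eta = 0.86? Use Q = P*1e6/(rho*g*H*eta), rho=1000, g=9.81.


Q = 93.1 * 1e6 / (1000 * 9.81 * 214.5 * 0.86) = 51.4464 m^3/s


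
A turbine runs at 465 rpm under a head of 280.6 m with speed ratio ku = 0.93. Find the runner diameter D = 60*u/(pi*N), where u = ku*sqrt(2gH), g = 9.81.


u = 0.93 * sqrt(2*9.81*280.6) = 69.0043 m/s
D = 60 * 69.0043 / (pi * 465) = 2.8342 m


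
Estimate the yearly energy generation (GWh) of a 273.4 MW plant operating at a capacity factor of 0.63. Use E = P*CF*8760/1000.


E = 273.4 * 0.63 * 8760 / 1000 = 1508.8399 GWh


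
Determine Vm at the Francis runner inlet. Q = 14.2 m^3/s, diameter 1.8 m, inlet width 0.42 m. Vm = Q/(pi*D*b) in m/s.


Vm = 14.2 / (pi * 1.8 * 0.42) = 5.9788 m/s


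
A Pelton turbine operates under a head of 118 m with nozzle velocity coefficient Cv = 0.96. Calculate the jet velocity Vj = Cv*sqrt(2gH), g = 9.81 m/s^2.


Vj = 0.96 * sqrt(2*9.81*118) = 46.1915 m/s


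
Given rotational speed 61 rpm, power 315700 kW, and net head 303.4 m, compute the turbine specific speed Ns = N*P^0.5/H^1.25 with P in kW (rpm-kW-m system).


Ns = 61 * 315700^0.5 / 303.4^1.25 = 27.0675


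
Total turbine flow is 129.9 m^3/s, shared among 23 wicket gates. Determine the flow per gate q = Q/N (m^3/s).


q = 129.9 / 23 = 5.6478 m^3/s


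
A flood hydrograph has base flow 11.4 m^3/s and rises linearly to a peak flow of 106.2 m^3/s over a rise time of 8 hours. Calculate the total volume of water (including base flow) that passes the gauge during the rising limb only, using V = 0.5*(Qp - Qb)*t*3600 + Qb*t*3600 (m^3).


V = 0.5*(106.2 - 11.4)*8*3600 + 11.4*8*3600 = 1.6934e+06 m^3


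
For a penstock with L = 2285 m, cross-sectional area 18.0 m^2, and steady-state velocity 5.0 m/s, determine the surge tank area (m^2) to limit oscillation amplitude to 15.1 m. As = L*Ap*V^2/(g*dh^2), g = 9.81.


As = 2285 * 18.0 * 5.0^2 / (9.81 * 15.1^2) = 459.7014 m^2


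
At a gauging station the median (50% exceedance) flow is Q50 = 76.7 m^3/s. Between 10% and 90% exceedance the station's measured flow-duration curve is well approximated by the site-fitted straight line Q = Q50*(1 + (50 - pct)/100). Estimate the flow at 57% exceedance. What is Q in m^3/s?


Q = 76.7 * (1 + (50 - 57)/100) = 71.3310 m^3/s


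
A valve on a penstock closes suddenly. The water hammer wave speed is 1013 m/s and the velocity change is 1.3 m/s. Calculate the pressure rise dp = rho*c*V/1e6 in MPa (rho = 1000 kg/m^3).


dp = 1000 * 1013 * 1.3 / 1e6 = 1.3169 MPa


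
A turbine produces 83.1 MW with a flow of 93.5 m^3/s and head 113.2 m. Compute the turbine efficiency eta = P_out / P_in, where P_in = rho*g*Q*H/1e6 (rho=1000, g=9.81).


P_in = 1000 * 9.81 * 93.5 * 113.2 / 1e6 = 103.8310 MW
eta = 83.1 / 103.8310 = 0.8003


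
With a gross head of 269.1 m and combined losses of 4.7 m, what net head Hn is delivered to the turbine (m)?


Hn = 269.1 - 4.7 = 264.4000 m


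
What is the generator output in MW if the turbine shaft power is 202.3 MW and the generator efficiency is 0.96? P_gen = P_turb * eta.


P_gen = 202.3 * 0.96 = 194.2080 MW


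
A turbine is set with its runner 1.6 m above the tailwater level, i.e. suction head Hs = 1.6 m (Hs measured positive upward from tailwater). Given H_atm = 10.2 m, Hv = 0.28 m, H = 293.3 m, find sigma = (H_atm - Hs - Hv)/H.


sigma = (10.2 - 1.6 - 0.28) / 293.3 = 0.0284


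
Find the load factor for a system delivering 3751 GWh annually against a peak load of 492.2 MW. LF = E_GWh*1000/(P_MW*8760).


LF = 3751 * 1000 / (492.2 * 8760) = 0.8700


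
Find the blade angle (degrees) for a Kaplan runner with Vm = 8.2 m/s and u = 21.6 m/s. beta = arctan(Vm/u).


beta = arctan(8.2 / 21.6) = 20.7882 degrees


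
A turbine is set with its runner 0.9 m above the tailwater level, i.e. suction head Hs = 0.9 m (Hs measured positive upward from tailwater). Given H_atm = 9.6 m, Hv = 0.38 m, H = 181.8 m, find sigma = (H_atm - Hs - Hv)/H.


sigma = (9.6 - 0.9 - 0.38) / 181.8 = 0.0458


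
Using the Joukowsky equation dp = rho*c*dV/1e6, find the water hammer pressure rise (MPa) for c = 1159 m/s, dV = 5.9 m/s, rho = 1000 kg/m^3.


dp = 1000 * 1159 * 5.9 / 1e6 = 6.8381 MPa


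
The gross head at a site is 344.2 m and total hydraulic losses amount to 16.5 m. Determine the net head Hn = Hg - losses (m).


Hn = 344.2 - 16.5 = 327.7000 m


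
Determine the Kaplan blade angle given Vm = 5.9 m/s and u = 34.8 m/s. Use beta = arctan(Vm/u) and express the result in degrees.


beta = arctan(5.9 / 34.8) = 9.6224 degrees


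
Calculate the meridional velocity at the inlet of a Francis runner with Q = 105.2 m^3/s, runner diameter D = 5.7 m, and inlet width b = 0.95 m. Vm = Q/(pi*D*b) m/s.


Vm = 105.2 / (pi * 5.7 * 0.95) = 6.1840 m/s


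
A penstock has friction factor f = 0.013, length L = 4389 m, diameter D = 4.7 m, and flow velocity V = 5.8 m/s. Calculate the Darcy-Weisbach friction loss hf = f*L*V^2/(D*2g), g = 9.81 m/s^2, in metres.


hf = 0.013 * 4389 * 5.8^2 / (4.7 * 2 * 9.81) = 20.8146 m
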